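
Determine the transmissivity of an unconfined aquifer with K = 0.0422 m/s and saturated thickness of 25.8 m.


Transmissivity is defined as T = K * h.
T = 0.0422 * 25.8
  = 1.0888 m^2/s.

1.0888


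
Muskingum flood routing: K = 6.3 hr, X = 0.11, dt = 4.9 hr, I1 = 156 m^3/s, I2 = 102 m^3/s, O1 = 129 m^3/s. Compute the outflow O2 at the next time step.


Muskingum coefficients:
denom = 2*K*(1-X) + dt = 2*6.3*(1-0.11) + 4.9 = 16.114.
C0 = (dt - 2*K*X)/denom = (4.9 - 2*6.3*0.11)/16.114 = 0.2181.
C1 = (dt + 2*K*X)/denom = (4.9 + 2*6.3*0.11)/16.114 = 0.3901.
C2 = (2*K*(1-X) - dt)/denom = 0.3918.
O2 = C0*I2 + C1*I1 + C2*O1
   = 0.2181*102 + 0.3901*156 + 0.3918*129
   = 133.64 m^3/s.

133.64


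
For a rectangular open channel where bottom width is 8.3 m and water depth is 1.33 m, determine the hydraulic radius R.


For a rectangular section:
Flow area A = b * y = 8.3 * 1.33 = 11.04 m^2.
Wetted perimeter P = b + 2y = 8.3 + 2*1.33 = 10.96 m.
Hydraulic radius R = A/P = 11.04 / 10.96 = 1.0072 m.

1.0072


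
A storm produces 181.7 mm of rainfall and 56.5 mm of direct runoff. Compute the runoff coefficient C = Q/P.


The runoff coefficient C = runoff depth / rainfall depth.
C = 56.5 / 181.7
  = 0.311.

0.311


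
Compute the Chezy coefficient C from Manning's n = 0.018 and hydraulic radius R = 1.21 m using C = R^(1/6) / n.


The Chezy coefficient relates to Manning's n through C = R^(1/6) / n.
R^(1/6) = 1.21^(1/6) = 1.03228.
C = 1.03228 / 0.018 = 57.35 m^(1/2)/s.

57.35


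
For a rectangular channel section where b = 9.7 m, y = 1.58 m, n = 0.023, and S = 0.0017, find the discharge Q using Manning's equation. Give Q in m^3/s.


For a rectangular channel, the cross-sectional area A = b * y = 9.7 * 1.58 = 15.33 m^2.
The wetted perimeter P = b + 2y = 9.7 + 2*1.58 = 12.86 m.
Hydraulic radius R = A/P = 15.33/12.86 = 1.1918 m.
Velocity V = (1/n)*R^(2/3)*S^(1/2) = (1/0.023)*1.1918^(2/3)*0.0017^(1/2) = 2.0151 m/s.
Discharge Q = A * V = 15.33 * 2.0151 = 30.883 m^3/s.

30.883


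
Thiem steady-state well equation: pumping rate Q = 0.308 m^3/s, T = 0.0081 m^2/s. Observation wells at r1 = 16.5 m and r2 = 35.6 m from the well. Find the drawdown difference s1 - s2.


Thiem equation: s1 - s2 = Q/(2*pi*T) * ln(r2/r1).
ln(r2/r1) = ln(35.6/16.5) = 0.769.
Q/(2*pi*T) = 0.308 / (2*pi*0.0081) = 0.308 / 0.0509 = 6.0518.
s1 - s2 = 6.0518 * 0.769 = 4.6538 m.

4.6538


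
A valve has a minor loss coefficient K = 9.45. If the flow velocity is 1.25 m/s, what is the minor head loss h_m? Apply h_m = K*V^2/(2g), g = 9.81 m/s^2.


Minor loss formula: h_m = K * V^2/(2g).
V^2 = 1.25^2 = 1.5625.
V^2/(2g) = 1.5625 / 19.62 = 0.0796 m.
h_m = 9.45 * 0.0796 = 0.7526 m.

0.7526


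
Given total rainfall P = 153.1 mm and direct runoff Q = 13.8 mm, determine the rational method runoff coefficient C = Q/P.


The runoff coefficient C = runoff depth / rainfall depth.
C = 13.8 / 153.1
  = 0.0901.

0.0901


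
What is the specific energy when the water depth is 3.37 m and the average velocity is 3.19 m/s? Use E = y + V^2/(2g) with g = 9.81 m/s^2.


Specific energy E = y + V^2/(2g).
Velocity head = V^2/(2g) = 3.19^2 / (2*9.81) = 10.1761 / 19.62 = 0.5187 m.
E = 3.37 + 0.5187 = 3.8887 m.

3.8887


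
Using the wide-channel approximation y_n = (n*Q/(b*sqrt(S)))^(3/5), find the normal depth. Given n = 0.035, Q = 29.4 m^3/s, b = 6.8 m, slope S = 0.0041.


We use the wide-channel approximation y_n = (n*Q/(b*sqrt(S)))^(3/5).
sqrt(S) = sqrt(0.0041) = 0.064031.
Numerator: n*Q = 0.035 * 29.4 = 1.029.
Denominator: b*sqrt(S) = 6.8 * 0.064031 = 0.435411.
arg = 2.3633.
y_n = 2.3633^(3/5) = 1.6754 m.

1.6754


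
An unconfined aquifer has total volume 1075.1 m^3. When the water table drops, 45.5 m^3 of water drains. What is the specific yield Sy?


Specific yield Sy = Volume drained / Total volume.
Sy = 45.5 / 1075.1
   = 0.0423.

0.0423


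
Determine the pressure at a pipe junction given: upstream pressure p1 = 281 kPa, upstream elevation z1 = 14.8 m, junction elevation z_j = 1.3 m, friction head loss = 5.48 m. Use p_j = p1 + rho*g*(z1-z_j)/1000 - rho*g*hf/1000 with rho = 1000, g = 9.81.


Junction pressure: p_j = p1 + rho*g*(z1 - z_j)/1000 - rho*g*hf/1000.
Elevation term = 1000*9.81*(14.8 - 1.3)/1000 = 132.435 kPa.
Friction term = 1000*9.81*5.48/1000 = 53.759 kPa.
p_j = 281 + 132.435 - 53.759 = 359.68 kPa.

359.68


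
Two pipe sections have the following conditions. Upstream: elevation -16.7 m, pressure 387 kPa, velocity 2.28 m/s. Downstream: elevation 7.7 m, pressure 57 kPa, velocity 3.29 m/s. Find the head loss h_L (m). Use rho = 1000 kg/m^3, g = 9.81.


Total head at each section: H = z + p/(rho*g) + V^2/(2g).
H1 = -16.7 + 387*1000/(1000*9.81) + 2.28^2/(2*9.81)
   = -16.7 + 39.45 + 0.265
   = 23.014 m.
H2 = 7.7 + 57*1000/(1000*9.81) + 3.29^2/(2*9.81)
   = 7.7 + 5.81 + 0.5517
   = 14.062 m.
h_L = H1 - H2 = 23.014 - 14.062 = 8.952 m.

8.952


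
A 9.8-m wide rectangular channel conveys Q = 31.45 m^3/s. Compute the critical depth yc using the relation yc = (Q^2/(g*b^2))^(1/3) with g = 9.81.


Using yc = (Q^2 / (g * b^2))^(1/3):
Q^2 = 31.45^2 = 989.1.
g * b^2 = 9.81 * 9.8^2 = 9.81 * 96.04 = 942.15.
Q^2 / (g*b^2) = 989.1 / 942.15 = 1.0498.
yc = 1.0498^(1/3) = 1.0163 m.

1.0163


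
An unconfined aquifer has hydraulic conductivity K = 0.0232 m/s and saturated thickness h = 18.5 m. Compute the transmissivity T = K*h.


Transmissivity is defined as T = K * h.
T = 0.0232 * 18.5
  = 0.4292 m^2/s.

0.4292


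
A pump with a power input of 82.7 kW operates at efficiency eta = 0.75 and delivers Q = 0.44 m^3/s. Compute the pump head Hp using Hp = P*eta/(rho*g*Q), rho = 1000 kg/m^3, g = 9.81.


Pump head formula: Hp = P * eta / (rho * g * Q).
Numerator: P * eta = 82.7 * 1000 * 0.75 = 62025.0 W.
Denominator: rho * g * Q = 1000 * 9.81 * 0.44 = 4316.4.
Hp = 62025.0 / 4316.4 = 14.37 m.

14.37


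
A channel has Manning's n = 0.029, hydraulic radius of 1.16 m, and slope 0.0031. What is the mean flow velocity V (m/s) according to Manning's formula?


Manning's equation gives V = (1/n) * R^(2/3) * S^(1/2).
First, compute R^(2/3) = 1.16^(2/3) = 1.104.
Next, S^(1/2) = 0.0031^(1/2) = 0.055678.
Then 1/n = 1/0.029 = 34.48.
V = 34.48 * 1.104 * 0.055678 = 2.1196 m/s.

2.1196


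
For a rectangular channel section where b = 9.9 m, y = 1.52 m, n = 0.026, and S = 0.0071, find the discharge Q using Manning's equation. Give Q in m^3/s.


For a rectangular channel, the cross-sectional area A = b * y = 9.9 * 1.52 = 15.05 m^2.
The wetted perimeter P = b + 2y = 9.9 + 2*1.52 = 12.94 m.
Hydraulic radius R = A/P = 15.05/12.94 = 1.1629 m.
Velocity V = (1/n)*R^(2/3)*S^(1/2) = (1/0.026)*1.1629^(2/3)*0.0071^(1/2) = 3.5839 m/s.
Discharge Q = A * V = 15.05 * 3.5839 = 53.93 m^3/s.

53.93


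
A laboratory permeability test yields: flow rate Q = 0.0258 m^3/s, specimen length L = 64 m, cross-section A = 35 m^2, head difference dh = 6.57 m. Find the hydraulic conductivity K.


From K = Q*L / (A*dh):
Numerator: Q*L = 0.0258 * 64 = 1.6512.
Denominator: A*dh = 35 * 6.57 = 229.95.
K = 1.6512 / 229.95 = 0.007181 m/s.

0.007181


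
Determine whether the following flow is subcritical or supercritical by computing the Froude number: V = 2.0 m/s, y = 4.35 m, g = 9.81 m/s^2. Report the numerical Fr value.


The Froude number is defined as Fr = V / sqrt(g*y).
g*y = 9.81 * 4.35 = 42.6735.
sqrt(g*y) = sqrt(42.6735) = 6.5325.
Fr = 2.0 / 6.5325 = 0.3062.
Since Fr < 1, the flow is subcritical.

0.3062


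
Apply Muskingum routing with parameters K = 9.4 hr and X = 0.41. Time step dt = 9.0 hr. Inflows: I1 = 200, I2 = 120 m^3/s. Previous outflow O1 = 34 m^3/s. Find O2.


Muskingum coefficients:
denom = 2*K*(1-X) + dt = 2*9.4*(1-0.41) + 9.0 = 20.092.
C0 = (dt - 2*K*X)/denom = (9.0 - 2*9.4*0.41)/20.092 = 0.0643.
C1 = (dt + 2*K*X)/denom = (9.0 + 2*9.4*0.41)/20.092 = 0.8316.
C2 = (2*K*(1-X) - dt)/denom = 0.1041.
O2 = C0*I2 + C1*I1 + C2*O1
   = 0.0643*120 + 0.8316*200 + 0.1041*34
   = 177.57 m^3/s.

177.57


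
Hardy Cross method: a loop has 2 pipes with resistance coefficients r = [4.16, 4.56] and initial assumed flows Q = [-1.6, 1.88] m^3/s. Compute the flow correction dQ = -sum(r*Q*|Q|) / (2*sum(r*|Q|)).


Numerator terms (r*Q*|Q|): 4.16*-1.6*|-1.6| = -10.6496; 4.56*1.88*|1.88| = 16.1169.
Sum of numerator = 5.4673.
Denominator terms (r*|Q|): 4.16*|-1.6| = 6.656; 4.56*|1.88| = 8.5728.
2 * sum of denominator = 2 * 15.2288 = 30.4576.
dQ = -5.4673 / 30.4576 = -0.1795 m^3/s.

-0.1795


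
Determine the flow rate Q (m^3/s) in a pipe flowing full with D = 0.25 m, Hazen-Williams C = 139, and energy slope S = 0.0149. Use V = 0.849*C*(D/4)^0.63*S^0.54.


For a full circular pipe, R = D/4 = 0.25/4 = 0.0625 m.
V = 0.849 * 139 * 0.0625^0.63 * 0.0149^0.54
  = 0.849 * 139 * 0.174343 * 0.103162
  = 2.1225 m/s.
Pipe area A = pi*D^2/4 = pi*0.25^2/4 = 0.0491 m^2.
Q = A * V = 0.0491 * 2.1225 = 0.1042 m^3/s.

0.1042


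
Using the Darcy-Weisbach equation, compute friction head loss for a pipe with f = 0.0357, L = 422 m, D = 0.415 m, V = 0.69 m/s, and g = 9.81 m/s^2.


Darcy-Weisbach equation: h_f = f * (L/D) * V^2/(2g).
f * L/D = 0.0357 * 422/0.415 = 36.3022.
V^2/(2g) = 0.69^2 / (2*9.81) = 0.4761 / 19.62 = 0.0243 m.
h_f = 36.3022 * 0.0243 = 0.881 m.

0.881


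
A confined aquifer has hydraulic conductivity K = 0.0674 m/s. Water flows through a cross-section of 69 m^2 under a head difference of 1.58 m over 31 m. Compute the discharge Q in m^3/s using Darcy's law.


Darcy's law: Q = K * A * i, where i = dh/L.
Hydraulic gradient i = 1.58 / 31 = 0.050968.
Q = 0.0674 * 69 * 0.050968
  = 0.237 m^3/s.

0.237


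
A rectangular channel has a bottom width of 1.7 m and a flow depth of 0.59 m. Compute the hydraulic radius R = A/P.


For a rectangular section:
Flow area A = b * y = 1.7 * 0.59 = 1.0 m^2.
Wetted perimeter P = b + 2y = 1.7 + 2*0.59 = 2.88 m.
Hydraulic radius R = A/P = 1.0 / 2.88 = 0.3483 m.

0.3483


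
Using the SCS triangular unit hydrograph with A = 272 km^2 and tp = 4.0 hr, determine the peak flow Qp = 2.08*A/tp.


SCS formula: Qp = 2.08 * A / tp.
Qp = 2.08 * 272 / 4.0
   = 565.76 / 4.0
   = 141.44 m^3/s per cm.

141.44


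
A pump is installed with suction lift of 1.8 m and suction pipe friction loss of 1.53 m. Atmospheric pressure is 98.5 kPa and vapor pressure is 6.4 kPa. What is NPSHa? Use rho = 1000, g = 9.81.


NPSHa = p_atm/(rho*g) - z_s - hf_s - p_vap/(rho*g).
p_atm/(rho*g) = 98.5*1000 / (1000*9.81) = 10.041 m.
p_vap/(rho*g) = 6.4*1000 / (1000*9.81) = 0.652 m.
NPSHa = 10.041 - 1.8 - 1.53 - 0.652
      = 6.06 m.

6.06


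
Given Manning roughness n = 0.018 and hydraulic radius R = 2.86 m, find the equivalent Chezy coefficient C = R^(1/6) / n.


The Chezy coefficient relates to Manning's n through C = R^(1/6) / n.
R^(1/6) = 2.86^(1/6) = 1.191409.
C = 1.191409 / 0.018 = 66.19 m^(1/2)/s.

66.19


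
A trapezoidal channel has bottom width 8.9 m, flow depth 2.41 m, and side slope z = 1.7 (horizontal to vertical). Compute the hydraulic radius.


For a trapezoidal section with side slope z:
A = (b + z*y)*y = (8.9 + 1.7*2.41)*2.41 = 31.323 m^2.
P = b + 2*y*sqrt(1 + z^2) = 8.9 + 2*2.41*sqrt(1 + 1.7^2) = 18.407 m.
R = A/P = 31.323 / 18.407 = 1.7017 m.

1.7017


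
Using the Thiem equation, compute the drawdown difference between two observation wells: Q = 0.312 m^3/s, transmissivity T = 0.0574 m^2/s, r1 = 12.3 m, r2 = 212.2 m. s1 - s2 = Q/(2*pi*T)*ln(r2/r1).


Thiem equation: s1 - s2 = Q/(2*pi*T) * ln(r2/r1).
ln(r2/r1) = ln(212.2/12.3) = 2.8479.
Q/(2*pi*T) = 0.312 / (2*pi*0.0574) = 0.312 / 0.3607 = 0.8651.
s1 - s2 = 0.8651 * 2.8479 = 2.4637 m.

2.4637


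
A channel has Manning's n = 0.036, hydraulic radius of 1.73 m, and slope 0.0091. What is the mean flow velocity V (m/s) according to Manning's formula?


Manning's equation gives V = (1/n) * R^(2/3) * S^(1/2).
First, compute R^(2/3) = 1.73^(2/3) = 1.4411.
Next, S^(1/2) = 0.0091^(1/2) = 0.095394.
Then 1/n = 1/0.036 = 27.78.
V = 27.78 * 1.4411 * 0.095394 = 3.8187 m/s.

3.8187


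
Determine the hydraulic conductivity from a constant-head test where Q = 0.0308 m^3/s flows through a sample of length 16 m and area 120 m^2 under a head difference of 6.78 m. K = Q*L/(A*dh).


From K = Q*L / (A*dh):
Numerator: Q*L = 0.0308 * 16 = 0.4928.
Denominator: A*dh = 120 * 6.78 = 813.6.
K = 0.4928 / 813.6 = 0.000606 m/s.

0.000606


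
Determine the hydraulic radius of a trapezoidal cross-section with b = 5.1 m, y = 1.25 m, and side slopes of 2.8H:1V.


For a trapezoidal section with side slope z:
A = (b + z*y)*y = (5.1 + 2.8*1.25)*1.25 = 10.75 m^2.
P = b + 2*y*sqrt(1 + z^2) = 5.1 + 2*1.25*sqrt(1 + 2.8^2) = 12.533 m.
R = A/P = 10.75 / 12.533 = 0.8577 m.

0.8577


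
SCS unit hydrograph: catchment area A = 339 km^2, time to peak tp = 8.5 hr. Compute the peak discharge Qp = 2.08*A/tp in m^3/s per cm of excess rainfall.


SCS formula: Qp = 2.08 * A / tp.
Qp = 2.08 * 339 / 8.5
   = 705.12 / 8.5
   = 82.96 m^3/s per cm.

82.96


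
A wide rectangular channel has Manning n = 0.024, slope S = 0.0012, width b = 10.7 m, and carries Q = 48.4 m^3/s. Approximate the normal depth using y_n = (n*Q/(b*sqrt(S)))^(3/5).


We use the wide-channel approximation y_n = (n*Q/(b*sqrt(S)))^(3/5).
sqrt(S) = sqrt(0.0012) = 0.034641.
Numerator: n*Q = 0.024 * 48.4 = 1.1616.
Denominator: b*sqrt(S) = 10.7 * 0.034641 = 0.370659.
arg = 3.1339.
y_n = 3.1339^(3/5) = 1.9845 m.

1.9845


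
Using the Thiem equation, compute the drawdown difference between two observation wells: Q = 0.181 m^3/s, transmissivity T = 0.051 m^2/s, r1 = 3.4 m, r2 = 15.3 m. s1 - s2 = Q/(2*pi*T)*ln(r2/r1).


Thiem equation: s1 - s2 = Q/(2*pi*T) * ln(r2/r1).
ln(r2/r1) = ln(15.3/3.4) = 1.5041.
Q/(2*pi*T) = 0.181 / (2*pi*0.051) = 0.181 / 0.3204 = 0.5648.
s1 - s2 = 0.5648 * 1.5041 = 0.8496 m.

0.8496


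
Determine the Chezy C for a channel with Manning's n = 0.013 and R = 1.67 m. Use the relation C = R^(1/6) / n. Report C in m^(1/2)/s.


The Chezy coefficient relates to Manning's n through C = R^(1/6) / n.
R^(1/6) = 1.67^(1/6) = 1.08923.
C = 1.08923 / 0.013 = 83.79 m^(1/2)/s.

83.79


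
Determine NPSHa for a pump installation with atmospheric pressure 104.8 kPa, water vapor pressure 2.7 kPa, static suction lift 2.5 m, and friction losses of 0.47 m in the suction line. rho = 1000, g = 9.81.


NPSHa = p_atm/(rho*g) - z_s - hf_s - p_vap/(rho*g).
p_atm/(rho*g) = 104.8*1000 / (1000*9.81) = 10.683 m.
p_vap/(rho*g) = 2.7*1000 / (1000*9.81) = 0.275 m.
NPSHa = 10.683 - 2.5 - 0.47 - 0.275
      = 7.44 m.

7.44


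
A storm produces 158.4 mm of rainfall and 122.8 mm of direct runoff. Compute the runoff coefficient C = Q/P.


The runoff coefficient C = runoff depth / rainfall depth.
C = 122.8 / 158.4
  = 0.7753.

0.7753


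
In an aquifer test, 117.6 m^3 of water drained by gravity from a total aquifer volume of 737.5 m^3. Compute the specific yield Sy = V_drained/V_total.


Specific yield Sy = Volume drained / Total volume.
Sy = 117.6 / 737.5
   = 0.1595.

0.1595


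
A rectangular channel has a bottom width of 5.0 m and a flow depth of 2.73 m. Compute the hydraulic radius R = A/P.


For a rectangular section:
Flow area A = b * y = 5.0 * 2.73 = 13.65 m^2.
Wetted perimeter P = b + 2y = 5.0 + 2*2.73 = 10.46 m.
Hydraulic radius R = A/P = 13.65 / 10.46 = 1.305 m.

1.305


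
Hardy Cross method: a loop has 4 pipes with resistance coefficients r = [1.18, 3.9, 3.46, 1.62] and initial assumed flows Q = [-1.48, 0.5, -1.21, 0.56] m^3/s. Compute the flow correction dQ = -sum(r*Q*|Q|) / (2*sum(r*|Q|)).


Numerator terms (r*Q*|Q|): 1.18*-1.48*|-1.48| = -2.5847; 3.9*0.5*|0.5| = 0.975; 3.46*-1.21*|-1.21| = -5.0658; 1.62*0.56*|0.56| = 0.508.
Sum of numerator = -6.1674.
Denominator terms (r*|Q|): 1.18*|-1.48| = 1.7464; 3.9*|0.5| = 1.95; 3.46*|-1.21| = 4.1866; 1.62*|0.56| = 0.9072.
2 * sum of denominator = 2 * 8.7902 = 17.5804.
dQ = --6.1674 / 17.5804 = 0.3508 m^3/s.

0.3508


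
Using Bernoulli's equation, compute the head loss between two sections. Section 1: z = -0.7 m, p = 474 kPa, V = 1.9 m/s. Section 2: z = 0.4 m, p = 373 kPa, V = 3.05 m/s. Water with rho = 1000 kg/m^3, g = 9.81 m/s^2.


Total head at each section: H = z + p/(rho*g) + V^2/(2g).
H1 = -0.7 + 474*1000/(1000*9.81) + 1.9^2/(2*9.81)
   = -0.7 + 48.318 + 0.184
   = 47.802 m.
H2 = 0.4 + 373*1000/(1000*9.81) + 3.05^2/(2*9.81)
   = 0.4 + 38.022 + 0.4741
   = 38.897 m.
h_L = H1 - H2 = 47.802 - 38.897 = 8.905 m.

8.905


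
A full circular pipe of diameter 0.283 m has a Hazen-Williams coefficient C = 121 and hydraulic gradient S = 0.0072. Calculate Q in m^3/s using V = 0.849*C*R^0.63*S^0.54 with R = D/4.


For a full circular pipe, R = D/4 = 0.283/4 = 0.0707 m.
V = 0.849 * 121 * 0.0707^0.63 * 0.0072^0.54
  = 0.849 * 121 * 0.188507 * 0.069656
  = 1.3489 m/s.
Pipe area A = pi*D^2/4 = pi*0.283^2/4 = 0.0629 m^2.
Q = A * V = 0.0629 * 1.3489 = 0.0848 m^3/s.

0.0848


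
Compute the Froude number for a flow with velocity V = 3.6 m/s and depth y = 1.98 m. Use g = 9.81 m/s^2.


The Froude number is defined as Fr = V / sqrt(g*y).
g*y = 9.81 * 1.98 = 19.4238.
sqrt(g*y) = sqrt(19.4238) = 4.4072.
Fr = 3.6 / 4.4072 = 0.8168.

0.8168


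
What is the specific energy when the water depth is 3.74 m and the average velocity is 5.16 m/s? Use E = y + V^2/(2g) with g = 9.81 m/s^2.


Specific energy E = y + V^2/(2g).
Velocity head = V^2/(2g) = 5.16^2 / (2*9.81) = 26.6256 / 19.62 = 1.3571 m.
E = 3.74 + 1.3571 = 5.0971 m.

5.0971


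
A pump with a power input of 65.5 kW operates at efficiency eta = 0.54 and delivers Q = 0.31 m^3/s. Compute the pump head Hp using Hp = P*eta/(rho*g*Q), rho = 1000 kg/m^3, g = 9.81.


Pump head formula: Hp = P * eta / (rho * g * Q).
Numerator: P * eta = 65.5 * 1000 * 0.54 = 35370.0 W.
Denominator: rho * g * Q = 1000 * 9.81 * 0.31 = 3041.1.
Hp = 35370.0 / 3041.1 = 11.63 m.

11.63


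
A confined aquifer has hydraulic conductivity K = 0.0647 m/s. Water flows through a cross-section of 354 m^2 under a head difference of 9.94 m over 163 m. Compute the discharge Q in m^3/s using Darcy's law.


Darcy's law: Q = K * A * i, where i = dh/L.
Hydraulic gradient i = 9.94 / 163 = 0.060982.
Q = 0.0647 * 354 * 0.060982
  = 1.3967 m^3/s.

1.3967


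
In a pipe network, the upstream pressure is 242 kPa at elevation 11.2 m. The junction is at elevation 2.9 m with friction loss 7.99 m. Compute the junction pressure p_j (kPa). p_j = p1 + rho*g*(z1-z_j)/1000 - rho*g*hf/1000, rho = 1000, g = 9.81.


Junction pressure: p_j = p1 + rho*g*(z1 - z_j)/1000 - rho*g*hf/1000.
Elevation term = 1000*9.81*(11.2 - 2.9)/1000 = 81.423 kPa.
Friction term = 1000*9.81*7.99/1000 = 78.382 kPa.
p_j = 242 + 81.423 - 78.382 = 245.04 kPa.

245.04


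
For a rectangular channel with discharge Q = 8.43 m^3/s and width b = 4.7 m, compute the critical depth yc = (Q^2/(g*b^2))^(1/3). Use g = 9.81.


Using yc = (Q^2 / (g * b^2))^(1/3):
Q^2 = 8.43^2 = 71.06.
g * b^2 = 9.81 * 4.7^2 = 9.81 * 22.09 = 216.7.
Q^2 / (g*b^2) = 71.06 / 216.7 = 0.3279.
yc = 0.3279^(1/3) = 0.6896 m.

0.6896


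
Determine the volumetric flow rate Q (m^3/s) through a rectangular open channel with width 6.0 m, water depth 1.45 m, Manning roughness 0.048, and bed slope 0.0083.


For a rectangular channel, the cross-sectional area A = b * y = 6.0 * 1.45 = 8.7 m^2.
The wetted perimeter P = b + 2y = 6.0 + 2*1.45 = 8.9 m.
Hydraulic radius R = A/P = 8.7/8.9 = 0.9775 m.
Velocity V = (1/n)*R^(2/3)*S^(1/2) = (1/0.048)*0.9775^(2/3)*0.0083^(1/2) = 1.8695 m/s.
Discharge Q = A * V = 8.7 * 1.8695 = 16.264 m^3/s.

16.264


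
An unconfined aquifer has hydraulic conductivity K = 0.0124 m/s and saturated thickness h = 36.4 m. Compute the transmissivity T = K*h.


Transmissivity is defined as T = K * h.
T = 0.0124 * 36.4
  = 0.4514 m^2/s.

0.4514


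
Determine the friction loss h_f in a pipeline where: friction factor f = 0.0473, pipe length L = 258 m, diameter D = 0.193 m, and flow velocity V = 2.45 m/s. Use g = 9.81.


Darcy-Weisbach equation: h_f = f * (L/D) * V^2/(2g).
f * L/D = 0.0473 * 258/0.193 = 63.2301.
V^2/(2g) = 2.45^2 / (2*9.81) = 6.0025 / 19.62 = 0.3059 m.
h_f = 63.2301 * 0.3059 = 19.344 m.

19.344


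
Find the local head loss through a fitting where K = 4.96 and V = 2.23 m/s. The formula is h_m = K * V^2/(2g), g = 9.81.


Minor loss formula: h_m = K * V^2/(2g).
V^2 = 2.23^2 = 4.9729.
V^2/(2g) = 4.9729 / 19.62 = 0.2535 m.
h_m = 4.96 * 0.2535 = 1.2572 m.

1.2572


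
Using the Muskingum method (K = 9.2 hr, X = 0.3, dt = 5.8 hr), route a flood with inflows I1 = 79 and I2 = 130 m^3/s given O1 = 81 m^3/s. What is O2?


Muskingum coefficients:
denom = 2*K*(1-X) + dt = 2*9.2*(1-0.3) + 5.8 = 18.68.
C0 = (dt - 2*K*X)/denom = (5.8 - 2*9.2*0.3)/18.68 = 0.015.
C1 = (dt + 2*K*X)/denom = (5.8 + 2*9.2*0.3)/18.68 = 0.606.
C2 = (2*K*(1-X) - dt)/denom = 0.379.
O2 = C0*I2 + C1*I1 + C2*O1
   = 0.015*130 + 0.606*79 + 0.379*81
   = 80.52 m^3/s.

80.52


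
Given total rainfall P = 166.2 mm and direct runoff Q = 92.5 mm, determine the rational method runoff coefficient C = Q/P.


The runoff coefficient C = runoff depth / rainfall depth.
C = 92.5 / 166.2
  = 0.5566.

0.5566


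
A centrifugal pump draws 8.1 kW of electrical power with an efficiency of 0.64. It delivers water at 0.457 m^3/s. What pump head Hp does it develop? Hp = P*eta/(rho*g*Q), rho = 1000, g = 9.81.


Pump head formula: Hp = P * eta / (rho * g * Q).
Numerator: P * eta = 8.1 * 1000 * 0.64 = 5184.0 W.
Denominator: rho * g * Q = 1000 * 9.81 * 0.457 = 4483.17.
Hp = 5184.0 / 4483.17 = 1.16 m.

1.16


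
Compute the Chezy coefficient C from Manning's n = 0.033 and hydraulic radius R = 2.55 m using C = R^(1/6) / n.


The Chezy coefficient relates to Manning's n through C = R^(1/6) / n.
R^(1/6) = 2.55^(1/6) = 1.168844.
C = 1.168844 / 0.033 = 35.42 m^(1/2)/s.

35.42


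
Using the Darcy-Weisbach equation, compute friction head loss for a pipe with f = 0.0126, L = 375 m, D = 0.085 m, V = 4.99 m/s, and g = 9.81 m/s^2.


Darcy-Weisbach equation: h_f = f * (L/D) * V^2/(2g).
f * L/D = 0.0126 * 375/0.085 = 55.5882.
V^2/(2g) = 4.99^2 / (2*9.81) = 24.9001 / 19.62 = 1.2691 m.
h_f = 55.5882 * 1.2691 = 70.548 m.

70.548


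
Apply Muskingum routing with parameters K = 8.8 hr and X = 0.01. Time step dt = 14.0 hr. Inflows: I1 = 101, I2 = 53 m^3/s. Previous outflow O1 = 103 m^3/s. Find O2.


Muskingum coefficients:
denom = 2*K*(1-X) + dt = 2*8.8*(1-0.01) + 14.0 = 31.424.
C0 = (dt - 2*K*X)/denom = (14.0 - 2*8.8*0.01)/31.424 = 0.4399.
C1 = (dt + 2*K*X)/denom = (14.0 + 2*8.8*0.01)/31.424 = 0.4511.
C2 = (2*K*(1-X) - dt)/denom = 0.109.
O2 = C0*I2 + C1*I1 + C2*O1
   = 0.4399*53 + 0.4511*101 + 0.109*103
   = 80.1 m^3/s.

80.1


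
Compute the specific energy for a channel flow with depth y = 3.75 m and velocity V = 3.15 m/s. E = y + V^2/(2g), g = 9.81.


Specific energy E = y + V^2/(2g).
Velocity head = V^2/(2g) = 3.15^2 / (2*9.81) = 9.9225 / 19.62 = 0.5057 m.
E = 3.75 + 0.5057 = 4.2557 m.

4.2557


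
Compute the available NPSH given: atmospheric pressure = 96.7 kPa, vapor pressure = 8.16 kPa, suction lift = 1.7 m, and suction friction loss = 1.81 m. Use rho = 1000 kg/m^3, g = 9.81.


NPSHa = p_atm/(rho*g) - z_s - hf_s - p_vap/(rho*g).
p_atm/(rho*g) = 96.7*1000 / (1000*9.81) = 9.857 m.
p_vap/(rho*g) = 8.16*1000 / (1000*9.81) = 0.832 m.
NPSHa = 9.857 - 1.7 - 1.81 - 0.832
      = 5.52 m.

5.52


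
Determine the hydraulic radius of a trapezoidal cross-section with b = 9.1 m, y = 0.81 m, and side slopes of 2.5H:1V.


For a trapezoidal section with side slope z:
A = (b + z*y)*y = (9.1 + 2.5*0.81)*0.81 = 9.011 m^2.
P = b + 2*y*sqrt(1 + z^2) = 9.1 + 2*0.81*sqrt(1 + 2.5^2) = 13.462 m.
R = A/P = 9.011 / 13.462 = 0.6694 m.

0.6694


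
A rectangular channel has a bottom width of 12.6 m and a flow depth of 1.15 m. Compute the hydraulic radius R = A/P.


For a rectangular section:
Flow area A = b * y = 12.6 * 1.15 = 14.49 m^2.
Wetted perimeter P = b + 2y = 12.6 + 2*1.15 = 14.9 m.
Hydraulic radius R = A/P = 14.49 / 14.9 = 0.9725 m.

0.9725


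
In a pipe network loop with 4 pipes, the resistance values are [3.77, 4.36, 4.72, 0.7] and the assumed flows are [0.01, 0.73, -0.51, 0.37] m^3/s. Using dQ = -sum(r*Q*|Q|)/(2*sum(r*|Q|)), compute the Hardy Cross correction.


Numerator terms (r*Q*|Q|): 3.77*0.01*|0.01| = 0.0004; 4.36*0.73*|0.73| = 2.3234; 4.72*-0.51*|-0.51| = -1.2277; 0.7*0.37*|0.37| = 0.0958.
Sum of numerator = 1.192.
Denominator terms (r*|Q|): 3.77*|0.01| = 0.0377; 4.36*|0.73| = 3.1828; 4.72*|-0.51| = 2.4072; 0.7*|0.37| = 0.259.
2 * sum of denominator = 2 * 5.8867 = 11.7734.
dQ = -1.192 / 11.7734 = -0.1012 m^3/s.

-0.1012


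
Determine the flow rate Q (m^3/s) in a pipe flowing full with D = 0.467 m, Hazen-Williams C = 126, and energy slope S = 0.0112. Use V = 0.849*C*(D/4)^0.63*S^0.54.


For a full circular pipe, R = D/4 = 0.467/4 = 0.1168 m.
V = 0.849 * 126 * 0.1168^0.63 * 0.0112^0.54
  = 0.849 * 126 * 0.258447 * 0.088426
  = 2.4447 m/s.
Pipe area A = pi*D^2/4 = pi*0.467^2/4 = 0.1713 m^2.
Q = A * V = 0.1713 * 2.4447 = 0.4187 m^3/s.

0.4187


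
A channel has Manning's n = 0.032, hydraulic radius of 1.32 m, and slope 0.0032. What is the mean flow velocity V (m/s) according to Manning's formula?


Manning's equation gives V = (1/n) * R^(2/3) * S^(1/2).
First, compute R^(2/3) = 1.32^(2/3) = 1.2033.
Next, S^(1/2) = 0.0032^(1/2) = 0.056569.
Then 1/n = 1/0.032 = 31.25.
V = 31.25 * 1.2033 * 0.056569 = 2.1272 m/s.

2.1272


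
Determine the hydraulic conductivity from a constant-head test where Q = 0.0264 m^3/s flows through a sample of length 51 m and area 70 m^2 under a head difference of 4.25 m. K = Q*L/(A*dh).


From K = Q*L / (A*dh):
Numerator: Q*L = 0.0264 * 51 = 1.3464.
Denominator: A*dh = 70 * 4.25 = 297.5.
K = 1.3464 / 297.5 = 0.004526 m/s.

0.004526


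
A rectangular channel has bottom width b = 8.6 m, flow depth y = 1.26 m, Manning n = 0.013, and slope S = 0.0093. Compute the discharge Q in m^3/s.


For a rectangular channel, the cross-sectional area A = b * y = 8.6 * 1.26 = 10.84 m^2.
The wetted perimeter P = b + 2y = 8.6 + 2*1.26 = 11.12 m.
Hydraulic radius R = A/P = 10.84/11.12 = 0.9745 m.
Velocity V = (1/n)*R^(2/3)*S^(1/2) = (1/0.013)*0.9745^(2/3)*0.0093^(1/2) = 7.2913 m/s.
Discharge Q = A * V = 10.84 * 7.2913 = 79.009 m^3/s.

79.009


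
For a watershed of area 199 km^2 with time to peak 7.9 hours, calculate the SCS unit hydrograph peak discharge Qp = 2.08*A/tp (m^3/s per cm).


SCS formula: Qp = 2.08 * A / tp.
Qp = 2.08 * 199 / 7.9
   = 413.92 / 7.9
   = 52.39 m^3/s per cm.

52.39


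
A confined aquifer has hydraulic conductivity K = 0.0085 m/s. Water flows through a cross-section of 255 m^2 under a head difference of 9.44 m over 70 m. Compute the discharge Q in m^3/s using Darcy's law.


Darcy's law: Q = K * A * i, where i = dh/L.
Hydraulic gradient i = 9.44 / 70 = 0.134857.
Q = 0.0085 * 255 * 0.134857
  = 0.2923 m^3/s.

0.2923


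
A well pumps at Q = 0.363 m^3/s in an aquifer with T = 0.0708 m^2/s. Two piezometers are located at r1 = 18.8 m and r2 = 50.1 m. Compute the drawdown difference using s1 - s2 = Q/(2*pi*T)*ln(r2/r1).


Thiem equation: s1 - s2 = Q/(2*pi*T) * ln(r2/r1).
ln(r2/r1) = ln(50.1/18.8) = 0.9802.
Q/(2*pi*T) = 0.363 / (2*pi*0.0708) = 0.363 / 0.4448 = 0.816.
s1 - s2 = 0.816 * 0.9802 = 0.7998 m.

0.7998


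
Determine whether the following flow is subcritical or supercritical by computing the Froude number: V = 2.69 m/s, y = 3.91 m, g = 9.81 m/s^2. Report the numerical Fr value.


The Froude number is defined as Fr = V / sqrt(g*y).
g*y = 9.81 * 3.91 = 38.3571.
sqrt(g*y) = sqrt(38.3571) = 6.1933.
Fr = 2.69 / 6.1933 = 0.4343.
Since Fr < 1, the flow is subcritical.

0.4343


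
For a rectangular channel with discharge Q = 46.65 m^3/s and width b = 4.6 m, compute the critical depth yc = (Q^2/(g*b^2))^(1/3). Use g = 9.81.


Using yc = (Q^2 / (g * b^2))^(1/3):
Q^2 = 46.65^2 = 2176.22.
g * b^2 = 9.81 * 4.6^2 = 9.81 * 21.16 = 207.58.
Q^2 / (g*b^2) = 2176.22 / 207.58 = 10.4838.
yc = 10.4838^(1/3) = 2.1886 m.

2.1886


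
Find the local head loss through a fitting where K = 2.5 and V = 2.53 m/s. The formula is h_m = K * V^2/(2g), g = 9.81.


Minor loss formula: h_m = K * V^2/(2g).
V^2 = 2.53^2 = 6.4009.
V^2/(2g) = 6.4009 / 19.62 = 0.3262 m.
h_m = 2.5 * 0.3262 = 0.8156 m.

0.8156


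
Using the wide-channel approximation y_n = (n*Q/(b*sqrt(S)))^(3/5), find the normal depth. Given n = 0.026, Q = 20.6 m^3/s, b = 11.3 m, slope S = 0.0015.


We use the wide-channel approximation y_n = (n*Q/(b*sqrt(S)))^(3/5).
sqrt(S) = sqrt(0.0015) = 0.03873.
Numerator: n*Q = 0.026 * 20.6 = 0.5356.
Denominator: b*sqrt(S) = 11.3 * 0.03873 = 0.437649.
arg = 1.2238.
y_n = 1.2238^(3/5) = 1.1288 m.

1.1288


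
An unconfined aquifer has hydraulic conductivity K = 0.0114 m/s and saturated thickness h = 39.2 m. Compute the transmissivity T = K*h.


Transmissivity is defined as T = K * h.
T = 0.0114 * 39.2
  = 0.4469 m^2/s.

0.4469


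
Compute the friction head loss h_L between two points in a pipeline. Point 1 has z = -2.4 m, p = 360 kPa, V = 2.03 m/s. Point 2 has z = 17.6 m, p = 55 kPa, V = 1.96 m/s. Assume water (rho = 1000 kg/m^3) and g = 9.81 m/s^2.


Total head at each section: H = z + p/(rho*g) + V^2/(2g).
H1 = -2.4 + 360*1000/(1000*9.81) + 2.03^2/(2*9.81)
   = -2.4 + 36.697 + 0.21
   = 34.507 m.
H2 = 17.6 + 55*1000/(1000*9.81) + 1.96^2/(2*9.81)
   = 17.6 + 5.607 + 0.1958
   = 23.402 m.
h_L = H1 - H2 = 34.507 - 23.402 = 11.105 m.

11.105


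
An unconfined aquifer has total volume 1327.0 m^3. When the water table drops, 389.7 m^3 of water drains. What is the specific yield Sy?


Specific yield Sy = Volume drained / Total volume.
Sy = 389.7 / 1327.0
   = 0.2937.

0.2937


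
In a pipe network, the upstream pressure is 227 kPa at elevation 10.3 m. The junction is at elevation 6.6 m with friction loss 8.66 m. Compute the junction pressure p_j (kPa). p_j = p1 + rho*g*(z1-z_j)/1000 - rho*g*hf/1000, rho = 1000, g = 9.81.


Junction pressure: p_j = p1 + rho*g*(z1 - z_j)/1000 - rho*g*hf/1000.
Elevation term = 1000*9.81*(10.3 - 6.6)/1000 = 36.297 kPa.
Friction term = 1000*9.81*8.66/1000 = 84.955 kPa.
p_j = 227 + 36.297 - 84.955 = 178.34 kPa.

178.34


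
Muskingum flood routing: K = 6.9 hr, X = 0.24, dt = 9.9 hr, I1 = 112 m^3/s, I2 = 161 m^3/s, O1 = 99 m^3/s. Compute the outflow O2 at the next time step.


Muskingum coefficients:
denom = 2*K*(1-X) + dt = 2*6.9*(1-0.24) + 9.9 = 20.388.
C0 = (dt - 2*K*X)/denom = (9.9 - 2*6.9*0.24)/20.388 = 0.3231.
C1 = (dt + 2*K*X)/denom = (9.9 + 2*6.9*0.24)/20.388 = 0.648.
C2 = (2*K*(1-X) - dt)/denom = 0.0288.
O2 = C0*I2 + C1*I1 + C2*O1
   = 0.3231*161 + 0.648*112 + 0.0288*99
   = 127.46 m^3/s.

127.46


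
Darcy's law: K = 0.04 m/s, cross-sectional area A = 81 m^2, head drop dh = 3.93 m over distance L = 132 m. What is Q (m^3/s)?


Darcy's law: Q = K * A * i, where i = dh/L.
Hydraulic gradient i = 3.93 / 132 = 0.029773.
Q = 0.04 * 81 * 0.029773
  = 0.0965 m^3/s.

0.0965


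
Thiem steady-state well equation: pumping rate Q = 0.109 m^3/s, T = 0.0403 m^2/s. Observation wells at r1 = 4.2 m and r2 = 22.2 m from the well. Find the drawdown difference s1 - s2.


Thiem equation: s1 - s2 = Q/(2*pi*T) * ln(r2/r1).
ln(r2/r1) = ln(22.2/4.2) = 1.665.
Q/(2*pi*T) = 0.109 / (2*pi*0.0403) = 0.109 / 0.2532 = 0.4305.
s1 - s2 = 0.4305 * 1.665 = 0.7167 m.

0.7167


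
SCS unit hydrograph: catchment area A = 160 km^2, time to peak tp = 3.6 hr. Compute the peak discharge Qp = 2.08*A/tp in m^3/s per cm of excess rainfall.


SCS formula: Qp = 2.08 * A / tp.
Qp = 2.08 * 160 / 3.6
   = 332.8 / 3.6
   = 92.44 m^3/s per cm.

92.44


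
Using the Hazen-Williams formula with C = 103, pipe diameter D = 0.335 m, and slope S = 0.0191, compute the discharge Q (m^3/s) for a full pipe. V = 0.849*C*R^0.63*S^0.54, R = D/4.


For a full circular pipe, R = D/4 = 0.335/4 = 0.0838 m.
V = 0.849 * 103 * 0.0838^0.63 * 0.0191^0.54
  = 0.849 * 103 * 0.209643 * 0.117966
  = 2.1626 m/s.
Pipe area A = pi*D^2/4 = pi*0.335^2/4 = 0.0881 m^2.
Q = A * V = 0.0881 * 2.1626 = 0.1906 m^3/s.

0.1906


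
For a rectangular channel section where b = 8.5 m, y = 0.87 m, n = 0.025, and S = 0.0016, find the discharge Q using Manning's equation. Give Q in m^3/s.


For a rectangular channel, the cross-sectional area A = b * y = 8.5 * 0.87 = 7.39 m^2.
The wetted perimeter P = b + 2y = 8.5 + 2*0.87 = 10.24 m.
Hydraulic radius R = A/P = 7.39/10.24 = 0.7222 m.
Velocity V = (1/n)*R^(2/3)*S^(1/2) = (1/0.025)*0.7222^(2/3)*0.0016^(1/2) = 1.2879 m/s.
Discharge Q = A * V = 7.39 * 1.2879 = 9.524 m^3/s.

9.524


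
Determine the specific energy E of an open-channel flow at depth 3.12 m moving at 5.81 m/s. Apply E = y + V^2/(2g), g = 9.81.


Specific energy E = y + V^2/(2g).
Velocity head = V^2/(2g) = 5.81^2 / (2*9.81) = 33.7561 / 19.62 = 1.7205 m.
E = 3.12 + 1.7205 = 4.8405 m.

4.8405


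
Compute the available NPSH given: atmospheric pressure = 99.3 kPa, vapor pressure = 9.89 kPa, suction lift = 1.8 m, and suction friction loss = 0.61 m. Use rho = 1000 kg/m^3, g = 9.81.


NPSHa = p_atm/(rho*g) - z_s - hf_s - p_vap/(rho*g).
p_atm/(rho*g) = 99.3*1000 / (1000*9.81) = 10.122 m.
p_vap/(rho*g) = 9.89*1000 / (1000*9.81) = 1.008 m.
NPSHa = 10.122 - 1.8 - 0.61 - 1.008
      = 6.7 m.

6.7


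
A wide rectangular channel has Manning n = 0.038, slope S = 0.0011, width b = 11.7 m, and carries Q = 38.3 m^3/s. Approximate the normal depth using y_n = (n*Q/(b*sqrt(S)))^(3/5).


We use the wide-channel approximation y_n = (n*Q/(b*sqrt(S)))^(3/5).
sqrt(S) = sqrt(0.0011) = 0.033166.
Numerator: n*Q = 0.038 * 38.3 = 1.4554.
Denominator: b*sqrt(S) = 11.7 * 0.033166 = 0.388042.
arg = 3.7506.
y_n = 3.7506^(3/5) = 2.2103 m.

2.2103


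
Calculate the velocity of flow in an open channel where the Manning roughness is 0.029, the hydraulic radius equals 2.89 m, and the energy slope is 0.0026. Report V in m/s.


Manning's equation gives V = (1/n) * R^(2/3) * S^(1/2).
First, compute R^(2/3) = 2.89^(2/3) = 2.0289.
Next, S^(1/2) = 0.0026^(1/2) = 0.05099.
Then 1/n = 1/0.029 = 34.48.
V = 34.48 * 2.0289 * 0.05099 = 3.5674 m/s.

3.5674


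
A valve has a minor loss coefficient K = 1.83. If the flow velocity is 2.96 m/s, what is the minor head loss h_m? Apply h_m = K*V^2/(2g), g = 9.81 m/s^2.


Minor loss formula: h_m = K * V^2/(2g).
V^2 = 2.96^2 = 8.7616.
V^2/(2g) = 8.7616 / 19.62 = 0.4466 m.
h_m = 1.83 * 0.4466 = 0.8172 m.

0.8172


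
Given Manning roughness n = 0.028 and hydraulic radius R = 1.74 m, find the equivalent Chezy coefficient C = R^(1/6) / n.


The Chezy coefficient relates to Manning's n through C = R^(1/6) / n.
R^(1/6) = 1.74^(1/6) = 1.096709.
C = 1.096709 / 0.028 = 39.17 m^(1/2)/s.

39.17


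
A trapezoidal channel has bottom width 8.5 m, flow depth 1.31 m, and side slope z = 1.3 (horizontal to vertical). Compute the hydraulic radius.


For a trapezoidal section with side slope z:
A = (b + z*y)*y = (8.5 + 1.3*1.31)*1.31 = 13.366 m^2.
P = b + 2*y*sqrt(1 + z^2) = 8.5 + 2*1.31*sqrt(1 + 1.3^2) = 12.797 m.
R = A/P = 13.366 / 12.797 = 1.0444 m.

1.0444


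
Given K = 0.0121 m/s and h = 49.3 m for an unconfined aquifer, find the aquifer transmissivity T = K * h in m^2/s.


Transmissivity is defined as T = K * h.
T = 0.0121 * 49.3
  = 0.5965 m^2/s.

0.5965


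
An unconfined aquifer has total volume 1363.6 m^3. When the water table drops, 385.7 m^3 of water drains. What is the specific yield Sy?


Specific yield Sy = Volume drained / Total volume.
Sy = 385.7 / 1363.6
   = 0.2829.

0.2829


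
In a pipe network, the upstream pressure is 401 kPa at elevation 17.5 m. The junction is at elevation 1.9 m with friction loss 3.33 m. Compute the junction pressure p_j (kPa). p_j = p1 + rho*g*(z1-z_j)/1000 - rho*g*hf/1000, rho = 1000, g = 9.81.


Junction pressure: p_j = p1 + rho*g*(z1 - z_j)/1000 - rho*g*hf/1000.
Elevation term = 1000*9.81*(17.5 - 1.9)/1000 = 153.036 kPa.
Friction term = 1000*9.81*3.33/1000 = 32.667 kPa.
p_j = 401 + 153.036 - 32.667 = 521.37 kPa.

521.37


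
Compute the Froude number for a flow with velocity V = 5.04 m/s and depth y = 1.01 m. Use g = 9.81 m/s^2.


The Froude number is defined as Fr = V / sqrt(g*y).
g*y = 9.81 * 1.01 = 9.9081.
sqrt(g*y) = sqrt(9.9081) = 3.1477.
Fr = 5.04 / 3.1477 = 1.6012.

1.6012


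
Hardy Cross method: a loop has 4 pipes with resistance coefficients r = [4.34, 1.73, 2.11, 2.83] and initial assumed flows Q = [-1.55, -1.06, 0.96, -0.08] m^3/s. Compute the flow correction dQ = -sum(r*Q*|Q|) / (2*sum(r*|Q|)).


Numerator terms (r*Q*|Q|): 4.34*-1.55*|-1.55| = -10.4268; 1.73*-1.06*|-1.06| = -1.9438; 2.11*0.96*|0.96| = 1.9446; 2.83*-0.08*|-0.08| = -0.0181.
Sum of numerator = -10.4442.
Denominator terms (r*|Q|): 4.34*|-1.55| = 6.727; 1.73*|-1.06| = 1.8338; 2.11*|0.96| = 2.0256; 2.83*|-0.08| = 0.2264.
2 * sum of denominator = 2 * 10.8128 = 21.6256.
dQ = --10.4442 / 21.6256 = 0.483 m^3/s.

0.483


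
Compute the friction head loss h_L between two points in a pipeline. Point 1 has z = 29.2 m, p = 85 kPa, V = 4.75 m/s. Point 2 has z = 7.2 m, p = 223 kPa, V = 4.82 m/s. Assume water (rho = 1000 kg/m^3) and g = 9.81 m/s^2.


Total head at each section: H = z + p/(rho*g) + V^2/(2g).
H1 = 29.2 + 85*1000/(1000*9.81) + 4.75^2/(2*9.81)
   = 29.2 + 8.665 + 1.15
   = 39.015 m.
H2 = 7.2 + 223*1000/(1000*9.81) + 4.82^2/(2*9.81)
   = 7.2 + 22.732 + 1.1841
   = 31.116 m.
h_L = H1 - H2 = 39.015 - 31.116 = 7.899 m.

7.899


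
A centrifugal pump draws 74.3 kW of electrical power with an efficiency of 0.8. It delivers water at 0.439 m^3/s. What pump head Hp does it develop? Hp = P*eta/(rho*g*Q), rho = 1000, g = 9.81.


Pump head formula: Hp = P * eta / (rho * g * Q).
Numerator: P * eta = 74.3 * 1000 * 0.8 = 59440.0 W.
Denominator: rho * g * Q = 1000 * 9.81 * 0.439 = 4306.59.
Hp = 59440.0 / 4306.59 = 13.8 m.

13.8


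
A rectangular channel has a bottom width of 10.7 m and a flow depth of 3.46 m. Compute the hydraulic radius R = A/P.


For a rectangular section:
Flow area A = b * y = 10.7 * 3.46 = 37.02 m^2.
Wetted perimeter P = b + 2y = 10.7 + 2*3.46 = 17.62 m.
Hydraulic radius R = A/P = 37.02 / 17.62 = 2.1011 m.

2.1011


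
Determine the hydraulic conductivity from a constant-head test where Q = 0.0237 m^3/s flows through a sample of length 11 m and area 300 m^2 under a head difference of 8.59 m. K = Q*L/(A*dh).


From K = Q*L / (A*dh):
Numerator: Q*L = 0.0237 * 11 = 0.2607.
Denominator: A*dh = 300 * 8.59 = 2577.0.
K = 0.2607 / 2577.0 = 0.000101 m/s.

0.000101


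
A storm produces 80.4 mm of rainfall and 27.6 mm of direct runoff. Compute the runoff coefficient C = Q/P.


The runoff coefficient C = runoff depth / rainfall depth.
C = 27.6 / 80.4
  = 0.3433.

0.3433


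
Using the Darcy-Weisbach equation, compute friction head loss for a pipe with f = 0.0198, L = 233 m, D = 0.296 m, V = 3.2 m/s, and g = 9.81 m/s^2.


Darcy-Weisbach equation: h_f = f * (L/D) * V^2/(2g).
f * L/D = 0.0198 * 233/0.296 = 15.5858.
V^2/(2g) = 3.2^2 / (2*9.81) = 10.24 / 19.62 = 0.5219 m.
h_f = 15.5858 * 0.5219 = 8.134 m.

8.134


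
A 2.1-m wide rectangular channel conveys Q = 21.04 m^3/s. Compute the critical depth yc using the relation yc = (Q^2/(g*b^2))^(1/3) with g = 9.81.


Using yc = (Q^2 / (g * b^2))^(1/3):
Q^2 = 21.04^2 = 442.68.
g * b^2 = 9.81 * 2.1^2 = 9.81 * 4.41 = 43.26.
Q^2 / (g*b^2) = 442.68 / 43.26 = 10.233.
yc = 10.233^(1/3) = 2.171 m.

2.171


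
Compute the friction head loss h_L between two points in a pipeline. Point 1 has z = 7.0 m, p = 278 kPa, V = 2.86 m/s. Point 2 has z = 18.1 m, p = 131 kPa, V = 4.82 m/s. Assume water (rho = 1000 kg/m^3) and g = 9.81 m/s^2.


Total head at each section: H = z + p/(rho*g) + V^2/(2g).
H1 = 7.0 + 278*1000/(1000*9.81) + 2.86^2/(2*9.81)
   = 7.0 + 28.338 + 0.4169
   = 35.755 m.
H2 = 18.1 + 131*1000/(1000*9.81) + 4.82^2/(2*9.81)
   = 18.1 + 13.354 + 1.1841
   = 32.638 m.
h_L = H1 - H2 = 35.755 - 32.638 = 3.117 m.

3.117


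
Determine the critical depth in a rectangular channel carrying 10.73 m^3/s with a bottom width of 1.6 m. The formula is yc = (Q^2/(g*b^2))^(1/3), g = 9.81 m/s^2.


Using yc = (Q^2 / (g * b^2))^(1/3):
Q^2 = 10.73^2 = 115.13.
g * b^2 = 9.81 * 1.6^2 = 9.81 * 2.56 = 25.11.
Q^2 / (g*b^2) = 115.13 / 25.11 = 4.585.
yc = 4.585^(1/3) = 1.6612 m.

1.6612
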